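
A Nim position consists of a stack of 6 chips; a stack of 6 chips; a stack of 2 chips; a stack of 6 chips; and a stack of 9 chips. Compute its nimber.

Nim-sum: 6 XOR 6 XOR 2 XOR 6 XOR 9 = 13.

13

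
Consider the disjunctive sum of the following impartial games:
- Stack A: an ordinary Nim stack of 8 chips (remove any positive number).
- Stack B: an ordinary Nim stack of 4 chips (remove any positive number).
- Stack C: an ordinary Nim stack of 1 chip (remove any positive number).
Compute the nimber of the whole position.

13

Stack A is a plain Nim stack of size 8, so its Grundy value is 8.
Stack B is a plain Nim stack of size 4, so its Grundy value is 4.
Stack C is a plain Nim stack of size 1, so its Grundy value is 1.
By the Sprague-Grundy theorem, the Grundy value of a sum of independent games is the XOR of the component values.
Combined value = 8 ⊕ 4 ⊕ 1 = 13.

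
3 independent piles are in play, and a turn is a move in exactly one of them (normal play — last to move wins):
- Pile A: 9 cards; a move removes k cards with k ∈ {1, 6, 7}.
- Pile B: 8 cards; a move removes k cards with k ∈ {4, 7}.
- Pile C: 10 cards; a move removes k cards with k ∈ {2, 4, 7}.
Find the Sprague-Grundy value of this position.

3

Grundy values for pile A (subtraction set {1, 6, 7}):
g(0) = mex{} = 0
g(1) = mex{0} = 1
g(2) = mex{1} = 0
g(3) = mex{0} = 1
g(4) = mex{1} = 0
g(5) = mex{0} = 1
g(6) = mex{0,1} = 2
g(7) = mex{0,1,2} = 3
g(8) = mex{0,1,3} = 2
g(9) = mex{0,1,2} = 3
So g(9) = 3.
Grundy values for pile B (subtraction set {4, 7}):
k:     0  1  2  3  4  5  6  7  8
g(k):  0  0  0  0  1  1  1  1  2
So g(8) = 2.
Build the Grundy sequence for pile C with g(k) = mex{g(k−s) : s ∈ {2, 4, 7}, s ≤ k}:
g(0) = mex{} = 0
g(1) = mex{} = 0
g(2) = mex{0} = 1
g(3) = mex{0} = 1
g(4) = mex{0,1} = 2
g(5) = mex{0,1} = 2
g(6) = mex{1,2} = 0
g(7) = mex{0,1,2} = 3
g(8) = mex{0,2} = 1
g(9) = mex{1,2,3} = 0
g(10) = mex{0,1} = 2
So g(10) = 2.
The value of a disjunctive sum is the nim-sum of the parts.
Combined value = 3 XOR 2 XOR 2 = 3.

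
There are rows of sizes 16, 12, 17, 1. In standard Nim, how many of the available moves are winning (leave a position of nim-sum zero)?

1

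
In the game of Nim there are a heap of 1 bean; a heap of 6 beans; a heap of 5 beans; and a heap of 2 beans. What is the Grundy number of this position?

0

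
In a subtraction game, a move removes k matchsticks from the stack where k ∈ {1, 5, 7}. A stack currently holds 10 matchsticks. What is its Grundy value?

0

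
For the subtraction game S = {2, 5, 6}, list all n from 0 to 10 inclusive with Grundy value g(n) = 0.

0, 1, 4, 8

Build the Grundy sequence with g(k) = mex{g(k−s) : s ∈ {2, 5, 6}, s ≤ k}:
k:     0  1  2  3  4  5  6  7  8  9 10
g(k):  0  0  1  1  0  2  1  3  0  2  1
The P-positions (g = 0) in 0..10 are 0, 1, 4, 8.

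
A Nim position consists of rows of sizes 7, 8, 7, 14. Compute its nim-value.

Compute the nim-sum pairwise:
7 XOR 8 = 15
15 XOR 7 = 8
8 XOR 14 = 6

6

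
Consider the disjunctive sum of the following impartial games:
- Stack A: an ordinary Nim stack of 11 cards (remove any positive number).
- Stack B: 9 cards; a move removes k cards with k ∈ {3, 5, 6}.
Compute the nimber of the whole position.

11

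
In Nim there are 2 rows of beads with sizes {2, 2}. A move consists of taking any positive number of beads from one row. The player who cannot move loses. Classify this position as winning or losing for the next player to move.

Losing position

Nim-sum: 2 ⊕ 2 = 0.
The nim-sum is 0, so this is a P-position: the player to move is in a losing position under optimal play.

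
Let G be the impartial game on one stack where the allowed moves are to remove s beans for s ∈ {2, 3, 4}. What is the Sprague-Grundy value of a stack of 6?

Build the Grundy sequence with g(k) = mex{g(k−s) : s ∈ {2, 3, 4}, s ≤ k}:
k:     0  1  2  3  4  5  6
g(k):  0  0  1  1  2  2  0
So g(6) = 0.

0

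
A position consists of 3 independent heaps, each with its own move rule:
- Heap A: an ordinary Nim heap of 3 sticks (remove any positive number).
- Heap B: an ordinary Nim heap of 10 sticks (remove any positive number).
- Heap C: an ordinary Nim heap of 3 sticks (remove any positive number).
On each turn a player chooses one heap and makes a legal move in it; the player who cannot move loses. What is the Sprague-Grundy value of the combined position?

10

Heap A is a plain Nim heap of size 3, so its Grundy value is 3.
Heap B is a plain Nim heap of size 10, so its Grundy value is 10.
Heap C is a plain Nim heap of size 3, so its Grundy value is 3.
By the Sprague-Grundy theorem, the Grundy value of a sum of independent games is the XOR of the component values.
Combined value = 3 ⊕ 10 ⊕ 3 = 10.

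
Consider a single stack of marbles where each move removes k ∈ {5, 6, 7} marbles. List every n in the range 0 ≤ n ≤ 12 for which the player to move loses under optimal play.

Grundy values for subtraction set {5, 6, 7}:
g(0) = mex{} = 0
g(1) = mex{} = 0
g(2) = mex{} = 0
g(3) = mex{} = 0
g(4) = mex{} = 0
g(5) = mex{0} = 1
g(6) = mex{0} = 1
g(7) = mex{0} = 1
g(8) = mex{0} = 1
g(9) = mex{0} = 1
g(10) = mex{0,1} = 2
g(11) = mex{0,1} = 2
g(12) = mex{1} = 0
The P-positions (g = 0) in 0..12 are 0, 1, 2, 3, 4, 12.

0, 1, 2, 3, 4, 12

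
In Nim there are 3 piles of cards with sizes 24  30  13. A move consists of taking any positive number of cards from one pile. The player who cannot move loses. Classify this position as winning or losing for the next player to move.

Winning position

Nim-sum: 24 ^ 30 ^ 13 = 11.
The nim-sum is 11 ≠ 0, so this is an N-position: the player to move can win.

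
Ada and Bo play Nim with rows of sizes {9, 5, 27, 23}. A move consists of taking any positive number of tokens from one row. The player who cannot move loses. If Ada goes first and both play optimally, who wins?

Bo wins

Nim-sum: 9 XOR 5 XOR 27 XOR 23 = 0.
The nim-sum is 0, so this is a P-position: the player to move is in a losing position under optimal play; Ada is about to move from it and so loses — Bo wins.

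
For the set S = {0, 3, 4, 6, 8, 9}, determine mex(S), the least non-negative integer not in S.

0 is in the set but 1 is not, so the mex is 1.

1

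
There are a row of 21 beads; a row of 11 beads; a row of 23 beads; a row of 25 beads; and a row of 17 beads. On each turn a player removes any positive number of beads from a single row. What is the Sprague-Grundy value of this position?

1

Nim-sum: 21 XOR 11 XOR 23 XOR 25 XOR 17 = 1.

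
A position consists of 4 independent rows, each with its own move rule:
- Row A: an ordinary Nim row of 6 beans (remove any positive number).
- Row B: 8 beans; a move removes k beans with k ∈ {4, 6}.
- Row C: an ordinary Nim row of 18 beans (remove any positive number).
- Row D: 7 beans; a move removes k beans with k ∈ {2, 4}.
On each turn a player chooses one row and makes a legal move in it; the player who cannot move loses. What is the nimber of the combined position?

Row A is a plain Nim row of size 6, so its Grundy value is 6.
For row B, compute g(0), g(1), … with moves {4, 6}:
g(0) = mex{} = 0
g(1) = mex{} = 0
g(2) = mex{} = 0
g(3) = mex{} = 0
g(4) = mex{0} = 1
g(5) = mex{0} = 1
g(6) = mex{0} = 1
g(7) = mex{0} = 1
g(8) = mex{0,1} = 2
So g(8) = 2.
Row C is a plain Nim row of size 18, so its Grundy value is 18.
Build the Grundy sequence for row D with g(k) = mex{g(k−s) : s ∈ {2, 4}, s ≤ k}:
g(0) = mex{} = 0
g(1) = mex{} = 0
g(2) = mex{0} = 1
g(3) = mex{0} = 1
g(4) = mex{0,1} = 2
g(5) = mex{0,1} = 2
g(6) = mex{1,2} = 0
g(7) = mex{1,2} = 0
So g(7) = 0.
By the Sprague-Grundy theorem, the Grundy value of a sum of independent games is the XOR of the component values.
Combined value = 6 ⊕ 2 ⊕ 18 ⊕ 0 = 22.

22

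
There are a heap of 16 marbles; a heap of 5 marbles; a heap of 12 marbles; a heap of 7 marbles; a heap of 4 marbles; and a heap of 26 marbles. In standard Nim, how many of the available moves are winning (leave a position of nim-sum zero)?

0

Nim-sum: 16 ⊕ 5 ⊕ 12 ⊕ 7 ⊕ 4 ⊕ 26 = 0.
The nim-sum is already 0, so every move leaves a nonzero nim-sum — there are no winning moves.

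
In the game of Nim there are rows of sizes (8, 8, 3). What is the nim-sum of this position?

3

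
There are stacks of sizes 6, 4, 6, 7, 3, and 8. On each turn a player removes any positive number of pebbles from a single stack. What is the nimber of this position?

8

Write each in binary and XOR column by column:
  0110  (6)
  0100  (4)
  0110  (6)
  0111  (7)
  0011  (3)
  1000  (8)
  ----
  1000  (8)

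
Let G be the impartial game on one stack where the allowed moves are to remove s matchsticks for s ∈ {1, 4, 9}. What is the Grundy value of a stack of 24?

2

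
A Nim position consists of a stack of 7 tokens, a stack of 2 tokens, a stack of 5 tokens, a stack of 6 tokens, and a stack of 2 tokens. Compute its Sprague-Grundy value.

Nim-sum: 7 ^ 2 ^ 5 ^ 6 ^ 2 = 4.

4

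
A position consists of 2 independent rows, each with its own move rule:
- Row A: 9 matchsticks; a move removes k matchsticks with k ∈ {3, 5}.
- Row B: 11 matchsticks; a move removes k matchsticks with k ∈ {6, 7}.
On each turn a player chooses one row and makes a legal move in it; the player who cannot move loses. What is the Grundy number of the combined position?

1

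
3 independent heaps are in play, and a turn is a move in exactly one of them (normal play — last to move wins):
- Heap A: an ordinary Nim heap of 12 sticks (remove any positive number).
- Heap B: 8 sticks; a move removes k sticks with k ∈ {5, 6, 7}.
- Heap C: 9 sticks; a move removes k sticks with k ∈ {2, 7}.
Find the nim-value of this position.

Heap A is a plain Nim heap of size 12, so its Grundy value is 12.
Build the Grundy sequence for heap B with g(k) = mex{g(k−s) : s ∈ {5, 6, 7}, s ≤ k}:
k:     0  1  2  3  4  5  6  7  8
g(k):  0  0  0  0  0  1  1  1  1
So g(8) = 1.
Grundy values for heap C (subtraction set {2, 7}):
g(0) = mex{} = 0
g(1) = mex{} = 0
g(2) = mex{0} = 1
g(3) = mex{0} = 1
g(4) = mex{1} = 0
g(5) = mex{1} = 0
g(6) = mex{0} = 1
g(7) = mex{0} = 1
g(8) = mex{0,1} = 2
g(9) = mex{1} = 0
So g(9) = 0.
The value of a disjunctive sum is the nim-sum of the parts.
Combined value = 12 XOR 1 XOR 0 = 13.

13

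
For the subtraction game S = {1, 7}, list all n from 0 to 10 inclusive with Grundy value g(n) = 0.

Compute g(0), g(1), … for moves {1, 7}:
g(0) = mex{} = 0
g(1) = mex{0} = 1
g(2) = mex{1} = 0
g(3) = mex{0} = 1
g(4) = mex{1} = 0
g(5) = mex{0} = 1
g(6) = mex{1} = 0
g(7) = mex{0} = 1
g(8) = mex{1} = 0
g(9) = mex{0} = 1
g(10) = mex{1} = 0
The P-positions (g = 0) in 0..10 are 0, 2, 4, 6, 8, 10.

0, 2, 4, 6, 8, 10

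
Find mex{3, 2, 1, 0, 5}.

The values 0, 1, 2, 3 are all present; 4 is the first non-negative integer missing from the set.

4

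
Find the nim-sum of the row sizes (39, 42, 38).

43

Compute the nim-sum pairwise:
39 ^ 42 = 13
13 ^ 38 = 43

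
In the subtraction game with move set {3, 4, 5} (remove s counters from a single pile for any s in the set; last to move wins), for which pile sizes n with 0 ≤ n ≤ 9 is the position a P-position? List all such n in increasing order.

0, 1, 2, 8, 9

Grundy values for subtraction set {3, 4, 5}:
g(0) = mex{} = 0
g(1) = mex{} = 0
g(2) = mex{} = 0
g(3) = mex{0} = 1
g(4) = mex{0} = 1
g(5) = mex{0} = 1
g(6) = mex{0,1} = 2
g(7) = mex{0,1} = 2
g(8) = mex{1} = 0
g(9) = mex{1,2} = 0
The P-positions (g = 0) in 0..9 are 0, 1, 2, 8, 9.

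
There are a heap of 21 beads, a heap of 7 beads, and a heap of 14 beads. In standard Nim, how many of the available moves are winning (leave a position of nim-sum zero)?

1

Write each in binary and XOR column by column:
  10101  (21)
  00111  (7)
  01110  (14)
  -----
  11100  (28)
The overall nim-sum is X = 28. A heap of size p has a winning move iff p XOR X < p (reduce it to p XOR X).
  21: 21 XOR 28 = 9 < 21 — winning move (to 9).
  7: 7 XOR 28 = 27 ≥ 7 — no move.
  14: 14 XOR 28 = 18 ≥ 14 — no move.
That gives 1 winning move.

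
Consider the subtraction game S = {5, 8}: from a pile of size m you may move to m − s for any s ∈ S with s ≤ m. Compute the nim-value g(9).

1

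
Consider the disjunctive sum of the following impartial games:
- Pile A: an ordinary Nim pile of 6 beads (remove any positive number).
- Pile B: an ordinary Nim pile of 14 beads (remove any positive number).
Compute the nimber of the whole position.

8

Pile A is a plain Nim pile of size 6, so its Grundy value is 6.
Pile B is a plain Nim pile of size 14, so its Grundy value is 14.
The value of a disjunctive sum is the nim-sum of the parts.
Combined value = 6 ⊕ 14 = 8.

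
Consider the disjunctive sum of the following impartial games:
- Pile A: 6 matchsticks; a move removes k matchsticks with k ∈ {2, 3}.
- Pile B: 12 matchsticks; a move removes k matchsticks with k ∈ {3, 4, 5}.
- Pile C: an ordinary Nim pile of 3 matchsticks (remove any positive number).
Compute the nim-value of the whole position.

For pile A, compute g(0), g(1), … with moves {2, 3}:
k:     0  1  2  3  4  5  6
g(k):  0  0  1  1  2  0  0
So g(6) = 0.
Build the Grundy sequence for pile B with g(k) = mex{g(k−s) : s ∈ {3, 4, 5}, s ≤ k}:
k:     0  1  2  3  4  5  6  7  8  9 10 11 12
g(k):  0  0  0  1  1  1  2  2  0  0  0  1  1
So g(12) = 1.
Pile C is a plain Nim pile of size 3, so its Grundy value is 3.
The value of a disjunctive sum is the nim-sum of the parts.
Combined value = 0 XOR 1 XOR 3 = 2.

2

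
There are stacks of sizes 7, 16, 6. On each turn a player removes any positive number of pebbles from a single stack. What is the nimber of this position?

17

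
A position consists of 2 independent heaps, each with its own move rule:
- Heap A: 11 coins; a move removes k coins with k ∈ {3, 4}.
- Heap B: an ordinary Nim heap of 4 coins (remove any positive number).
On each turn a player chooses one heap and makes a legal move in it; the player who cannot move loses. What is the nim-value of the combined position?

5

For heap A, compute g(0), g(1), … with moves {3, 4}:
g(0) = mex{} = 0
g(1) = mex{} = 0
g(2) = mex{} = 0
g(3) = mex{0} = 1
g(4) = mex{0} = 1
g(5) = mex{0} = 1
g(6) = mex{0,1} = 2
g(7) = mex{1} = 0
g(8) = mex{1} = 0
g(9) = mex{1,2} = 0
g(10) = mex{0,2} = 1
g(11) = mex{0} = 1
So g(11) = 1.
Heap B is a plain Nim heap of size 4, so its Grundy value is 4.
The value of a disjunctive sum is the nim-sum of the parts.
Combined value = 1 XOR 4 = 5.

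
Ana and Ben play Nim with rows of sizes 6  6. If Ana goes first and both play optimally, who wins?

Ben wins

In binary:
  110  (6)
  110  (6)
  ---
  000  (0)
The nim-sum is 0, so this is a P-position: the player to move is in a losing position under optimal play; Ana is about to move from it and so loses — Ben wins.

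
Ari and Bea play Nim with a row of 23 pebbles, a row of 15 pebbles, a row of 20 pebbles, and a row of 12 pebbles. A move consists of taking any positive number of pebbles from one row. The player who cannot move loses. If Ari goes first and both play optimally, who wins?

Bea wins

Compute the nim-sum pairwise:
23 XOR 15 = 24
24 XOR 20 = 12
12 XOR 12 = 0
The nim-sum is 0, so this is a P-position: the player to move is in a losing position under optimal play; Ari is about to move from it and so loses — Bea wins.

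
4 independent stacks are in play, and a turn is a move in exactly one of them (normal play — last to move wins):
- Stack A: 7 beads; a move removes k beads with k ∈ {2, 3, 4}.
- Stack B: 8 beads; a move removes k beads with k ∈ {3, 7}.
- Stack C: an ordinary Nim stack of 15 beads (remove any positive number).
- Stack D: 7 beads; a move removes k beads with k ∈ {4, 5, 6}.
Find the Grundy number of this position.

12

Build the Grundy sequence for stack A with g(k) = mex{g(k−s) : s ∈ {2, 3, 4}, s ≤ k}:
g(0) = mex{} = 0
g(1) = mex{} = 0
g(2) = mex{0} = 1
g(3) = mex{0} = 1
g(4) = mex{0,1} = 2
g(5) = mex{0,1} = 2
g(6) = mex{1,2} = 0
g(7) = mex{1,2} = 0
So g(7) = 0.
Grundy values for stack B (subtraction set {3, 7}):
k:     0  1  2  3  4  5  6  7  8
g(k):  0  0  0  1  1  1  0  2  2
So g(8) = 2.
Stack C is a plain Nim stack of size 15, so its Grundy value is 15.
Grundy values for stack D (subtraction set {4, 5, 6}):
g(0) = mex{} = 0
g(1) = mex{} = 0
g(2) = mex{} = 0
g(3) = mex{} = 0
g(4) = mex{0} = 1
g(5) = mex{0} = 1
g(6) = mex{0} = 1
g(7) = mex{0} = 1
So g(7) = 1.
The value of a disjunctive sum is the nim-sum of the parts.
Combined value = 0 ⊕ 2 ⊕ 15 ⊕ 1 = 12.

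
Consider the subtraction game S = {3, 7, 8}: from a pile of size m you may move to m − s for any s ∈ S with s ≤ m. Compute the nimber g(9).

Build the Grundy sequence with g(k) = mex{g(k−s) : s ∈ {3, 7, 8}, s ≤ k}:
k:     0  1  2  3  4  5  6  7  8  9
g(k):  0  0  0  1  1  1  0  2  2  1
So g(9) = 1.

1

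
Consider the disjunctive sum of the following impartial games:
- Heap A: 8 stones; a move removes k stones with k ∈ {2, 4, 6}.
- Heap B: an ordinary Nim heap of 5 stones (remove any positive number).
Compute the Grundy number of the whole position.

For heap A, compute g(0), g(1), … with moves {2, 4, 6}:
k:     0  1  2  3  4  5  6  7  8
g(k):  0  0  1  1  2  2  3  3  0
So g(8) = 0.
Heap B is a plain Nim heap of size 5, so its Grundy value is 5.
By the Sprague-Grundy theorem, the Grundy value of a sum of independent games is the XOR of the component values.
Combined value = 0 XOR 5 = 5.

5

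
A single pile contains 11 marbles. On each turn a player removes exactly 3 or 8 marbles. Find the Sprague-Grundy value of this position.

0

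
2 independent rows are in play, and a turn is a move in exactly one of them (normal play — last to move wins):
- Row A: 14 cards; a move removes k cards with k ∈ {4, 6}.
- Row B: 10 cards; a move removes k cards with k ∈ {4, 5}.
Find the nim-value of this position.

Grundy values for row A (subtraction set {4, 6}):
k:     0  1  2  3  4  5  6  7  8  9 10 11 12 13 14
g(k):  0  0  0  0  1  1  1  1  2  2  0  0  0  0  1
So g(14) = 1.
For row B, compute g(0), g(1), … with moves {4, 5}:
g(0) = mex{} = 0
g(1) = mex{} = 0
g(2) = mex{} = 0
g(3) = mex{} = 0
g(4) = mex{0} = 1
g(5) = mex{0} = 1
g(6) = mex{0} = 1
g(7) = mex{0} = 1
g(8) = mex{0,1} = 2
g(9) = mex{1} = 0
g(10) = mex{1} = 0
So g(10) = 0.
By the Sprague-Grundy theorem, the Grundy value of a sum of independent games is the XOR of the component values.
Combined value = 1 ⊕ 0 = 1.

1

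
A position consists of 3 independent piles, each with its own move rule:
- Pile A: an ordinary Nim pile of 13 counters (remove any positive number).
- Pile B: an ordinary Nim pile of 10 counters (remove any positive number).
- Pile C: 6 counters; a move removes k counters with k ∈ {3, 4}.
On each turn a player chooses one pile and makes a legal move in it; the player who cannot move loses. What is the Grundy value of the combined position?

Pile A is a plain Nim pile of size 13, so its Grundy value is 13.
Pile B is a plain Nim pile of size 10, so its Grundy value is 10.
For pile C, compute g(0), g(1), … with moves {3, 4}:
k:     0  1  2  3  4  5  6
g(k):  0  0  0  1  1  1  2
So g(6) = 2.
The value of a disjunctive sum is the nim-sum of the parts.
Combined value = 13 XOR 10 XOR 2 = 5.

5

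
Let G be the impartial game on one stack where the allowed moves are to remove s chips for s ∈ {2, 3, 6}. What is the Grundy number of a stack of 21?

1

Compute g(0), g(1), … for moves {2, 3, 6}:
k:     0  1  2  3  4  5  6  7  8  9 10 11 12 13 14 15 16 17 18 19 20 21
g(k):  0  0  1  1  2  0  3  1  2  0  0  1  1  2  0  3  1  2  0  0  1  1
So g(21) = 1.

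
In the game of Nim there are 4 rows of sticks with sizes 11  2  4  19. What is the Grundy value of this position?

30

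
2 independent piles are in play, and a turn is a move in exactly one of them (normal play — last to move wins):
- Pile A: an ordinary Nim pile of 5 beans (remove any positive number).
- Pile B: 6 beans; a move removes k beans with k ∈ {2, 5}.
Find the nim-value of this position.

4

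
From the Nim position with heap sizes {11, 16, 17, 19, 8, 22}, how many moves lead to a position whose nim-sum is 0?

Nim-sum: 11 ⊕ 16 ⊕ 17 ⊕ 19 ⊕ 8 ⊕ 22 = 7.
The overall nim-sum is X = 7. A heap of size p has a winning move iff p XOR X < p (reduce it to p XOR X).
  11: 11 XOR 7 = 12 ≥ 11 — no move.
  16: 16 XOR 7 = 23 ≥ 16 — no move.
  17: 17 XOR 7 = 22 ≥ 17 — no move.
  19: 19 XOR 7 = 20 ≥ 19 — no move.
  8: 8 XOR 7 = 15 ≥ 8 — no move.
  22: 22 XOR 7 = 17 < 22 — winning move (to 17).
That gives 1 winning move.

1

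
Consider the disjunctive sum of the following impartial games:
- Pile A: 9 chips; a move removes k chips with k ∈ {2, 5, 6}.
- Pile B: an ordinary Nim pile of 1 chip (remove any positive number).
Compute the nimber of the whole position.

3

For pile A, compute g(0), g(1), … with moves {2, 5, 6}:
g(0) = mex{} = 0
g(1) = mex{} = 0
g(2) = mex{0} = 1
g(3) = mex{0} = 1
g(4) = mex{1} = 0
g(5) = mex{0,1} = 2
g(6) = mex{0} = 1
g(7) = mex{0,1,2} = 3
g(8) = mex{1} = 0
g(9) = mex{0,1,3} = 2
So g(9) = 2.
Pile B is a plain Nim pile of size 1, so its Grundy value is 1.
By the Sprague-Grundy theorem, the Grundy value of a sum of independent games is the XOR of the component values.
Combined value = 2 XOR 1 = 3.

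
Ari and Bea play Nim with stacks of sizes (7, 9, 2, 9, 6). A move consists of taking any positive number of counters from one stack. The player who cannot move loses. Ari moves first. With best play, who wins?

Nim-sum: 7 ⊕ 9 ⊕ 2 ⊕ 9 ⊕ 6 = 3.
The nim-sum is 3 ≠ 0, so this is an N-position: the player to move can win; Ari has a winning move.

Ari wins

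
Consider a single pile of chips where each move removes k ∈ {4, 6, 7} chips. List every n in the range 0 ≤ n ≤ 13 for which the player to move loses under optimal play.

0, 1, 2, 3, 11, 12, 13

Grundy values for subtraction set {4, 6, 7}:
k:     0  1  2  3  4  5  6  7  8  9 10 11 12 13
g(k):  0  0  0  0  1  1  1  1  2  2  2  0  0  0
The P-positions (g = 0) in 0..13 are 0, 1, 2, 3, 11, 12, 13.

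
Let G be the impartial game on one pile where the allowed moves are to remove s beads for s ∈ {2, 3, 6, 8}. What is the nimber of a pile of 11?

Build the Grundy sequence with g(k) = mex{g(k−s) : s ∈ {2, 3, 6, 8}, s ≤ k}:
k:     0  1  2  3  4  5  6  7  8  9 10 11
g(k):  0  0  1  1  2  0  3  1  2  2  0  3
So g(11) = 3.

3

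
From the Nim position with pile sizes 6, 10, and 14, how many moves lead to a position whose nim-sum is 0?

3

Write each in binary and XOR column by column:
  0110  (6)
  1010  (10)
  1110  (14)
  ----
  0010  (2)
The overall nim-sum is X = 2. A pile of size p has a winning move iff p XOR X < p (reduce it to p XOR X).
  6: 6 XOR 2 = 4 < 6 — winning move (to 4).
  10: 10 XOR 2 = 8 < 10 — winning move (to 8).
  14: 14 XOR 2 = 12 < 14 — winning move (to 12).
That gives 3 winning moves.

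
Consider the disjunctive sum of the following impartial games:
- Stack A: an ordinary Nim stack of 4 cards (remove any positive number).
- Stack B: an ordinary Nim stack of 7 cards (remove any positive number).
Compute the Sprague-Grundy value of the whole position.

3

Stack A is a plain Nim stack of size 4, so its Grundy value is 4.
Stack B is a plain Nim stack of size 7, so its Grundy value is 7.
By the Sprague-Grundy theorem, the Grundy value of a sum of independent games is the XOR of the component values.
Combined value = 4 XOR 7 = 3.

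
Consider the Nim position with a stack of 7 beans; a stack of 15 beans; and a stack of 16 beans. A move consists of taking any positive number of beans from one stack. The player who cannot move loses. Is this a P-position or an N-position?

N-position

Nim-sum: 7 XOR 15 XOR 16 = 24.
The nim-sum is 24 ≠ 0, so this is an N-position: the player to move can win.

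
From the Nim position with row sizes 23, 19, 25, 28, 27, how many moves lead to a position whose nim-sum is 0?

5

Nim-sum: 23 ^ 19 ^ 25 ^ 28 ^ 27 = 26.
The overall nim-sum is X = 26. A row of size p has a winning move iff p XOR X < p (reduce it to p XOR X).
  23: 23 XOR 26 = 13 < 23 — winning move (to 13).
  19: 19 XOR 26 = 9 < 19 — winning move (to 9).
  25: 25 XOR 26 = 3 < 25 — winning move (to 3).
  28: 28 XOR 26 = 6 < 28 — winning move (to 6).
  27: 27 XOR 26 = 1 < 27 — winning move (to 1).
That gives 5 winning moves.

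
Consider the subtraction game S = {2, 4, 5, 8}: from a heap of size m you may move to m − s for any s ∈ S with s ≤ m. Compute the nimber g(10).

0

Build the Grundy sequence with g(k) = mex{g(k−s) : s ∈ {2, 4, 5, 8}, s ≤ k}:
k:     0  1  2  3  4  5  6  7  8  9 10
g(k):  0  0  1  1  2  2  3  0  4  1  0
So g(10) = 0.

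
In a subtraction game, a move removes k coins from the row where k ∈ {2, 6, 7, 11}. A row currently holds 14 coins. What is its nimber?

Compute g(0), g(1), … for moves {2, 6, 7, 11}:
k:     0  1  2  3  4  5  6  7  8  9 10 11 12 13 14
g(k):  0  0  1  1  0  0  1  1  2  0  3  1  2  0  0
So g(14) = 0.

0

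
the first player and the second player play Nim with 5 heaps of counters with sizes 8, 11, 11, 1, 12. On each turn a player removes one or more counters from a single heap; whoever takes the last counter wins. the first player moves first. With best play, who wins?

Nim-sum: 8 ⊕ 11 ⊕ 11 ⊕ 1 ⊕ 12 = 5.
The nim-sum is 5 ≠ 0, so this is an N-position: the player to move can win; the first player has a winning move.

the first player wins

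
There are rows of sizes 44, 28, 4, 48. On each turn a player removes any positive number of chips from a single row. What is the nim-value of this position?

Bitwise XOR of the heap sizes:
  101100  (44)
  011100  (28)
  000100  (4)
  110000  (48)
  ------
  000100  (4)

4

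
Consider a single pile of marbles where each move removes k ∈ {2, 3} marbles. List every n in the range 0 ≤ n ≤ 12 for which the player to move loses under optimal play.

0, 1, 5, 6, 10, 11

Compute g(0), g(1), … for moves {2, 3}:
g(0) = mex{} = 0
g(1) = mex{} = 0
g(2) = mex{0} = 1
g(3) = mex{0} = 1
g(4) = mex{0,1} = 2
g(5) = mex{1} = 0
g(6) = mex{1,2} = 0
g(7) = mex{0,2} = 1
g(8) = mex{0} = 1
g(9) = mex{0,1} = 2
g(10) = mex{1} = 0
g(11) = mex{1,2} = 0
g(12) = mex{0,2} = 1
The P-positions (g = 0) in 0..12 are 0, 1, 5, 6, 10, 11.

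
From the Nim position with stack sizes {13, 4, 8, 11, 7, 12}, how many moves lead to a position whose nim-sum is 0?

3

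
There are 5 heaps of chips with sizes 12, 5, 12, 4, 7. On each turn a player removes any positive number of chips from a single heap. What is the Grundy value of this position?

Write each in binary and XOR column by column:
  1100  (12)
  0101  (5)
  1100  (12)
  0100  (4)
  0111  (7)
  ----
  0110  (6)

6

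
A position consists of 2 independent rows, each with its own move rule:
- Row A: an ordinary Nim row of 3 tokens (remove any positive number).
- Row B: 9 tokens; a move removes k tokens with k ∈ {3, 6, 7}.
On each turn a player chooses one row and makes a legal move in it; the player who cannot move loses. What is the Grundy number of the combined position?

Row A is a plain Nim row of size 3, so its Grundy value is 3.
Build the Grundy sequence for row B with g(k) = mex{g(k−s) : s ∈ {3, 6, 7}, s ≤ k}:
k:     0  1  2  3  4  5  6  7  8  9
g(k):  0  0  0  1  1  1  2  2  2  3
So g(9) = 3.
The value of a disjunctive sum is the nim-sum of the parts.
Combined value = 3 XOR 3 = 0.

0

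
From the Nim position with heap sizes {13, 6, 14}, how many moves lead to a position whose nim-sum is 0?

3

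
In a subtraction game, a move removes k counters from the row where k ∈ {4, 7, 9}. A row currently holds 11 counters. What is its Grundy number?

Compute g(0), g(1), … for moves {4, 7, 9}:
g(0) = mex{} = 0
g(1) = mex{} = 0
g(2) = mex{} = 0
g(3) = mex{} = 0
g(4) = mex{0} = 1
g(5) = mex{0} = 1
g(6) = mex{0} = 1
g(7) = mex{0} = 1
g(8) = mex{0,1} = 2
g(9) = mex{0,1} = 2
g(10) = mex{0,1} = 2
g(11) = mex{0,1} = 2
So g(11) = 2.

2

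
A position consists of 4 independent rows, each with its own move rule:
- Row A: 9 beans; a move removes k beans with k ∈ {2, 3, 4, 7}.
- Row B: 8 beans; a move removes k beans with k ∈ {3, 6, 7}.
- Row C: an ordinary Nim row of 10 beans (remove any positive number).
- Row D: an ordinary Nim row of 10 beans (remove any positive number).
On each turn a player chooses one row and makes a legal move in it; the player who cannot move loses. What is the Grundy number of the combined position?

6

For row A, compute g(0), g(1), … with moves {2, 3, 4, 7}:
k:     0  1  2  3  4  5  6  7  8  9
g(k):  0  0  1  1  2  2  0  3  1  4
So g(9) = 4.
For row B, compute g(0), g(1), … with moves {3, 6, 7}:
g(0) = mex{} = 0
g(1) = mex{} = 0
g(2) = mex{} = 0
g(3) = mex{0} = 1
g(4) = mex{0} = 1
g(5) = mex{0} = 1
g(6) = mex{0,1} = 2
g(7) = mex{0,1} = 2
g(8) = mex{0,1} = 2
So g(8) = 2.
Row C is a plain Nim row of size 10, so its Grundy value is 10.
Row D is a plain Nim row of size 10, so its Grundy value is 10.
The value of a disjunctive sum is the nim-sum of the parts.
Combined value = 4 ⊕ 2 ⊕ 10 ⊕ 10 = 6.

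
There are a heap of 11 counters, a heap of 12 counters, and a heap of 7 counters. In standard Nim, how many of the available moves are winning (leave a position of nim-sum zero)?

Nim-sum: 11 ^ 12 ^ 7 = 0.
The nim-sum is already 0, so every move leaves a nonzero nim-sum — there are no winning moves.

0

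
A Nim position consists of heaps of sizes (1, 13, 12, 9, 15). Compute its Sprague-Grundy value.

Compute the nim-sum pairwise:
1 XOR 13 = 12
12 XOR 12 = 0
0 XOR 9 = 9
9 XOR 15 = 6

6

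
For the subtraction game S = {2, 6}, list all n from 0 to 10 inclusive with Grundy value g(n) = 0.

0, 1, 4, 5, 8, 9

Grundy values for subtraction set {2, 6}:
g(0) = mex{} = 0
g(1) = mex{} = 0
g(2) = mex{0} = 1
g(3) = mex{0} = 1
g(4) = mex{1} = 0
g(5) = mex{1} = 0
g(6) = mex{0} = 1
g(7) = mex{0} = 1
g(8) = mex{1} = 0
g(9) = mex{1} = 0
g(10) = mex{0} = 1
The P-positions (g = 0) in 0..10 are 0, 1, 4, 5, 8, 9.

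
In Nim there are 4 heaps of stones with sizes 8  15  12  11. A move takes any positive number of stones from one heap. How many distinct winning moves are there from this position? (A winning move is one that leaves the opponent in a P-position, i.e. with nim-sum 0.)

0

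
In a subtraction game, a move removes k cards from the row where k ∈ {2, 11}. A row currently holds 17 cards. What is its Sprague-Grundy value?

0

Build the Grundy sequence with g(k) = mex{g(k−s) : s ∈ {2, 11}, s ≤ k}:
k:     0  1  2  3  4  5  6  7  8  9 10 11 12 13 14 15 16 17
g(k):  0  0  1  1  0  0  1  1  0  0  1  1  2  0  0  1  1  0
So g(17) = 0.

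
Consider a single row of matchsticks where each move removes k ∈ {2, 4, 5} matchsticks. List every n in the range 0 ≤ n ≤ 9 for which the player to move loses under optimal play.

0, 1, 7, 8

Compute g(0), g(1), … for moves {2, 4, 5}:
k:     0  1  2  3  4  5  6  7  8  9
g(k):  0  0  1  1  2  2  3  0  0  1
The P-positions (g = 0) in 0..9 are 0, 1, 7, 8.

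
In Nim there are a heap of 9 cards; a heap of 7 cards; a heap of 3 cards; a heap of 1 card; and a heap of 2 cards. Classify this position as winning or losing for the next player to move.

Winning position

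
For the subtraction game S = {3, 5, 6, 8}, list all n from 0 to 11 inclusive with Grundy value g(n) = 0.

0, 1, 2, 11

Grundy values for subtraction set {3, 5, 6, 8}:
g(0) = mex{} = 0
g(1) = mex{} = 0
g(2) = mex{} = 0
g(3) = mex{0} = 1
g(4) = mex{0} = 1
g(5) = mex{0} = 1
g(6) = mex{0,1} = 2
g(7) = mex{0,1} = 2
g(8) = mex{0,1} = 2
g(9) = mex{0,1,2} = 3
g(10) = mex{0,1,2} = 3
g(11) = mex{1,2} = 0
The P-positions (g = 0) in 0..11 are 0, 1, 2, 11.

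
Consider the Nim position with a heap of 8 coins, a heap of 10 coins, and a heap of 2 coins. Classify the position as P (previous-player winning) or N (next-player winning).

P-position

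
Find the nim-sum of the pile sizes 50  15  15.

50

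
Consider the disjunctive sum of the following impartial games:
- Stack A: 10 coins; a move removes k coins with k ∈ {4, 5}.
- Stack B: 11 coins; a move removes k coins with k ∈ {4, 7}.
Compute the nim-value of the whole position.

Grundy values for stack A (subtraction set {4, 5}):
g(0) = mex{} = 0
g(1) = mex{} = 0
g(2) = mex{} = 0
g(3) = mex{} = 0
g(4) = mex{0} = 1
g(5) = mex{0} = 1
g(6) = mex{0} = 1
g(7) = mex{0} = 1
g(8) = mex{0,1} = 2
g(9) = mex{1} = 0
g(10) = mex{1} = 0
So g(10) = 0.
Grundy values for stack B (subtraction set {4, 7}):
g(0) = mex{} = 0
g(1) = mex{} = 0
g(2) = mex{} = 0
g(3) = mex{} = 0
g(4) = mex{0} = 1
g(5) = mex{0} = 1
g(6) = mex{0} = 1
g(7) = mex{0} = 1
g(8) = mex{0,1} = 2
g(9) = mex{0,1} = 2
g(10) = mex{0,1} = 2
g(11) = mex{1} = 0
So g(11) = 0.
The value of a disjunctive sum is the nim-sum of the parts.
Combined value = 0 XOR 0 = 0.

0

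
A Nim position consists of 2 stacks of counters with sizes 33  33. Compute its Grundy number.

0

Write each in binary and XOR column by column:
  100001  (33)
  100001  (33)
  ------
  000000  (0)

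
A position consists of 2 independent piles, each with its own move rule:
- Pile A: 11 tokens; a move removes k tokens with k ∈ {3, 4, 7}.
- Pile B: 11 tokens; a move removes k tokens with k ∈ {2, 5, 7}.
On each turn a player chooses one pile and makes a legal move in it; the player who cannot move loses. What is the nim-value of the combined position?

Grundy values for pile A (subtraction set {3, 4, 7}):
g(0) = mex{} = 0
g(1) = mex{} = 0
g(2) = mex{} = 0
g(3) = mex{0} = 1
g(4) = mex{0} = 1
g(5) = mex{0} = 1
g(6) = mex{0,1} = 2
g(7) = mex{0,1} = 2
g(8) = mex{0,1} = 2
g(9) = mex{0,1,2} = 3
g(10) = mex{1,2} = 0
g(11) = mex{1,2} = 0
So g(11) = 0.
For pile B, compute g(0), g(1), … with moves {2, 5, 7}:
k:     0  1  2  3  4  5  6  7  8  9 10 11
g(k):  0  0  1  1  0  2  1  3  2  2  0  3
So g(11) = 3.
The value of a disjunctive sum is the nim-sum of the parts.
Combined value = 0 XOR 3 = 3.

3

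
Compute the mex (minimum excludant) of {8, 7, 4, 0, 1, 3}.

The values 0, 1 are all present; 2 is the first non-negative integer missing from the set.

2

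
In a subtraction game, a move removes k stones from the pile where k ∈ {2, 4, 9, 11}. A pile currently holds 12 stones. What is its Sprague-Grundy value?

3

Compute g(0), g(1), … for moves {2, 4, 9, 11}:
k:     0  1  2  3  4  5  6  7  8  9 10 11 12
g(k):  0  0  1  1  2  2  0  0  1  1  2  2  3
So g(12) = 3.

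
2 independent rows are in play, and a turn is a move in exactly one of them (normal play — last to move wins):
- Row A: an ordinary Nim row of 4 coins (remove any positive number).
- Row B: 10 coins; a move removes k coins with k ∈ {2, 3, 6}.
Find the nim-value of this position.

4

Row A is a plain Nim row of size 4, so its Grundy value is 4.
For row B, compute g(0), g(1), … with moves {2, 3, 6}:
k:     0  1  2  3  4  5  6  7  8  9 10
g(k):  0  0  1  1  2  0  3  1  2  0  0
So g(10) = 0.
The value of a disjunctive sum is the nim-sum of the parts.
Combined value = 4 ⊕ 0 = 4.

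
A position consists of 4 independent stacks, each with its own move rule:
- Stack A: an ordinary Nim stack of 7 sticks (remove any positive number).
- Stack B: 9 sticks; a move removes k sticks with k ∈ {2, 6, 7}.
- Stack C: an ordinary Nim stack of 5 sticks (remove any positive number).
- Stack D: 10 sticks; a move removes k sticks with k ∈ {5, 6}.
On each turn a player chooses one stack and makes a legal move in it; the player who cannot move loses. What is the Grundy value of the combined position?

0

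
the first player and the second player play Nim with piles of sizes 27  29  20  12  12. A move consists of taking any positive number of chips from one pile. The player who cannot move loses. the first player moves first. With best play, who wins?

the first player wins

Nim-sum: 27 XOR 29 XOR 20 XOR 12 XOR 12 = 18.
The nim-sum is 18 ≠ 0, so this is an N-position: the player to move can win; the first player has a winning move.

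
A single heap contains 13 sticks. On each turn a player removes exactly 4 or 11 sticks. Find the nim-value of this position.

1

Grundy values for subtraction set {4, 11}:
k:     0  1  2  3  4  5  6  7  8  9 10 11 12 13
g(k):  0  0  0  0  1  1  1  1  0  0  0  2  1  1
So g(13) = 1.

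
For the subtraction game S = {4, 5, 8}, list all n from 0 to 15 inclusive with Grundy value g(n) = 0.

Compute g(0), g(1), … for moves {4, 5, 8}:
k:     0  1  2  3  4  5  6  7  8  9 10 11 12 13 14 15
g(k):  0  0  0  0  1  1  1  1  2  2  2  2  0  0  0  0
The P-positions (g = 0) in 0..15 are 0, 1, 2, 3, 12, 13, 14, 15.

0, 1, 2, 3, 12, 13, 14, 15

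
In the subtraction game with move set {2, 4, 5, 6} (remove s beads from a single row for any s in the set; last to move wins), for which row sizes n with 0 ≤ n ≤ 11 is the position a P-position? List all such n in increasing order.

0, 1, 8, 9

Compute g(0), g(1), … for moves {2, 4, 5, 6}:
g(0) = mex{} = 0
g(1) = mex{} = 0
g(2) = mex{0} = 1
g(3) = mex{0} = 1
g(4) = mex{0,1} = 2
g(5) = mex{0,1} = 2
g(6) = mex{0,1,2} = 3
g(7) = mex{0,1,2} = 3
g(8) = mex{1,2,3} = 0
g(9) = mex{1,2,3} = 0
g(10) = mex{0,2,3} = 1
g(11) = mex{0,2,3} = 1
The P-positions (g = 0) in 0..11 are 0, 1, 8, 9.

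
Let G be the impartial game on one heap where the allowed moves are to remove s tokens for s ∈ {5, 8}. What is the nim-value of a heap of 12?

2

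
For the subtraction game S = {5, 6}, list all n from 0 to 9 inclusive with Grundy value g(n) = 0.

Build the Grundy sequence with g(k) = mex{g(k−s) : s ∈ {5, 6}, s ≤ k}:
k:     0  1  2  3  4  5  6  7  8  9
g(k):  0  0  0  0  0  1  1  1  1  1
The P-positions (g = 0) in 0..9 are 0, 1, 2, 3, 4.

0, 1, 2, 3, 4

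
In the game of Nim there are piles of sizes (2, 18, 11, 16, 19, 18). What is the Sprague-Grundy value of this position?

10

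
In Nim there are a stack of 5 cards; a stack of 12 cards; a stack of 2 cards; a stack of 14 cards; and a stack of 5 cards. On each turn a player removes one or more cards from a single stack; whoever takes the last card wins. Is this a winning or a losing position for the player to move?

Write each in binary and XOR column by column:
  0101  (5)
  1100  (12)
  0010  (2)
  1110  (14)
  0101  (5)
  ----
  0000  (0)
The nim-sum is 0, so this is a P-position: the player to move is in a losing position under optimal play.

Losing position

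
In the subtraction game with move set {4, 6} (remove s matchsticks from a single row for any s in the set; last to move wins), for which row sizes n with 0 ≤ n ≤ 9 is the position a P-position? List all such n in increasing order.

0, 1, 2, 3

Grundy values for subtraction set {4, 6}:
g(0) = mex{} = 0
g(1) = mex{} = 0
g(2) = mex{} = 0
g(3) = mex{} = 0
g(4) = mex{0} = 1
g(5) = mex{0} = 1
g(6) = mex{0} = 1
g(7) = mex{0} = 1
g(8) = mex{0,1} = 2
g(9) = mex{0,1} = 2
The P-positions (g = 0) in 0..9 are 0, 1, 2, 3.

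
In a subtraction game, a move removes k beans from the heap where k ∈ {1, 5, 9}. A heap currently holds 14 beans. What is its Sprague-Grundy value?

0

Compute g(0), g(1), … for moves {1, 5, 9}:
k:     0  1  2  3  4  5  6  7  8  9 10 11 12 13 14
g(k):  0  1  0  1  0  1  0  1  0  1  0  1  0  1  0
So g(14) = 0.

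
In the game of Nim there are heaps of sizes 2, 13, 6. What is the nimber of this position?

9

Nim-sum: 2 XOR 13 XOR 6 = 9.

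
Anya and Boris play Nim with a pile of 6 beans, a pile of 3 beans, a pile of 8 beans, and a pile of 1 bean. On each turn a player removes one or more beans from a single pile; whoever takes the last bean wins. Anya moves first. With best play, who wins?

Bitwise XOR of the heap sizes:
  0110  (6)
  0011  (3)
  1000  (8)
  0001  (1)
  ----
  1100  (12)
The nim-sum is 12 ≠ 0, so this is an N-position: the player to move can win; Anya has a winning move.

Anya wins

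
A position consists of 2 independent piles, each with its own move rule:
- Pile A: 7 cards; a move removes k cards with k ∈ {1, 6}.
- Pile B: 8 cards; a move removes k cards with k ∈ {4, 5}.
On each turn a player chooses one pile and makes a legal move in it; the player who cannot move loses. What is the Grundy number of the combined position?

Build the Grundy sequence for pile A with g(k) = mex{g(k−s) : s ∈ {1, 6}, s ≤ k}:
g(0) = mex{} = 0
g(1) = mex{0} = 1
g(2) = mex{1} = 0
g(3) = mex{0} = 1
g(4) = mex{1} = 0
g(5) = mex{0} = 1
g(6) = mex{0,1} = 2
g(7) = mex{1,2} = 0
So g(7) = 0.
For pile B, compute g(0), g(1), … with moves {4, 5}:
k:     0  1  2  3  4  5  6  7  8
g(k):  0  0  0  0  1  1  1  1  2
So g(8) = 2.
The value of a disjunctive sum is the nim-sum of the parts.
Combined value = 0 XOR 2 = 2.

2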